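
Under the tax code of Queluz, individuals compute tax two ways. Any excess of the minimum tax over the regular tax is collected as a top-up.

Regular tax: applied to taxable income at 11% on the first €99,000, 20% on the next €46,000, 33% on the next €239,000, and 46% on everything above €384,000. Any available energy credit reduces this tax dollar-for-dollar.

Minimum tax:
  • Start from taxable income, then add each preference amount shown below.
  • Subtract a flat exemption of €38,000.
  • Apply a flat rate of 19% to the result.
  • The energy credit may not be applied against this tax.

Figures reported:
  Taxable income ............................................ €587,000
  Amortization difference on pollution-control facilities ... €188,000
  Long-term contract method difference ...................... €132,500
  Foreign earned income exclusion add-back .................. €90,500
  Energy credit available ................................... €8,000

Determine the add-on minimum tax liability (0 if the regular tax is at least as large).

Regular tax:
  €99,000 × 11% = €10,890
  €46,000 × 20% = €9,200
  €239,000 × 33% = €78,870
  €203,000 × 46% = €93,380
  → €192,340
  Less energy credit €8,000 → €184,340

Minimum tax:
  Adjusted income: €587,000 + €188,000 + €132,500 + €90,500 = €998,000
  Less exemption €38,000 → base €960,000
  €960,000 × 19% = €182,400

€182,400 ≤ €184,340, so no add-on is due.

€0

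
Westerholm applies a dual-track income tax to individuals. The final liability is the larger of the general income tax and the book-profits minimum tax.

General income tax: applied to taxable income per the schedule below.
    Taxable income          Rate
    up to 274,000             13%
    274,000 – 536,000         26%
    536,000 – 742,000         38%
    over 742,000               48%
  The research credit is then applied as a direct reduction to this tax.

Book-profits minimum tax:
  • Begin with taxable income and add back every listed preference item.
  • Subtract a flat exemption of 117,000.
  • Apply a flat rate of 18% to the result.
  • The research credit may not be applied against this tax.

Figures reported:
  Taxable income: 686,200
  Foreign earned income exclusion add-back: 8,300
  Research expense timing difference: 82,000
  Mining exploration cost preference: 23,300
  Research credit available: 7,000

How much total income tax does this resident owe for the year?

General income tax:
  274,000 × 13% = 35,620
  262,000 × 26% = 68,120
  150,200 × 38% = 57,076
  → 160,816
  Less research credit 7,000 → 153,816

Book-profits minimum tax:
  Adjusted income: 686,200 + 8,300 + 82,000 + 23,300 = 799,800
  Less exemption 117,000 → base 682,800
  682,800 × 18% = 122,904

153,816 > 122,904, so the general income tax governs.

153,816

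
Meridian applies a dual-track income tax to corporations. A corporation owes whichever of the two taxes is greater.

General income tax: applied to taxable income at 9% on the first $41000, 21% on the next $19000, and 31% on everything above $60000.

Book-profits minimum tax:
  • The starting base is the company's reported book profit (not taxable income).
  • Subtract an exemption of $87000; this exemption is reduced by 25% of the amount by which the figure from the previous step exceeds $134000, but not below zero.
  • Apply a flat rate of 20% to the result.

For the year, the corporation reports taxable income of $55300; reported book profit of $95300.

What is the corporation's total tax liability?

Book-profits minimum tax:
  Base (reported book profit): $95300
  Exemption: $95300 ≤ $134000, so full $87000 applies
  Base: $95300 − $87000 = $8300
  $8300 × 20% = $1660

General income tax:
  $41000 × 9% = $3690
  $14300 × 21% = $3003
  → $6693

$6693 > $1660, so the general income tax governs.

$6693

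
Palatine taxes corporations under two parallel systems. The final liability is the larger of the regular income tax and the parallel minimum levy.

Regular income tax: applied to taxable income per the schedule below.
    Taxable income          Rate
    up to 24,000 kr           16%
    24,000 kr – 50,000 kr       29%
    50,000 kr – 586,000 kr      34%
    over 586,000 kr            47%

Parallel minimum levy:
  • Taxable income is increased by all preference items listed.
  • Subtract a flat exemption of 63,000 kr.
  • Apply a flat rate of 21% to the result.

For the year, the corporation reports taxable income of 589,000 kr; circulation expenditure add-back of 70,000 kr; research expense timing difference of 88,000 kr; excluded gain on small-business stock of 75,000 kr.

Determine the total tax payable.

195,030 kr

Parallel minimum levy:
  Adjusted income: 589,000 kr + 70,000 kr + 88,000 kr + 75,000 kr = 822,000 kr
  Less exemption 63,000 kr → base 759,000 kr
  759,000 kr × 21% = 159,390 kr

Regular income tax:
  24,000 kr × 16% = 3,840 kr
  26,000 kr × 29% = 7,540 kr
  536,000 kr × 34% = 182,240 kr
  3,000 kr × 47% = 1,410 kr
  → 195,030 kr

195,030 kr > 159,390 kr, so the regular income tax governs.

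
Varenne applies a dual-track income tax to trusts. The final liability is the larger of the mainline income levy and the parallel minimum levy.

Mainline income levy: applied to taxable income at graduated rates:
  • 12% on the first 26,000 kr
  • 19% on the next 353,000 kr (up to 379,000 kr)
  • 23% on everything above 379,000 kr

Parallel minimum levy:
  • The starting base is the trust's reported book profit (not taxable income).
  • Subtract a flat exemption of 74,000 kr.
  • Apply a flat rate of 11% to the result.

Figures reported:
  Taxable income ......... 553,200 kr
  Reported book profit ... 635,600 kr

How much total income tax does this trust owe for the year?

Mainline income levy:
  26,000 kr × 12% = 3,120 kr
  353,000 kr × 19% = 67,070 kr
  174,200 kr × 23% = 40,066 kr
  → 110,256 kr

Parallel minimum levy:
  Base (reported book profit): 635,600 kr
  Less exemption 74,000 kr → base 561,600 kr
  561,600 kr × 11% = 61,776 kr

110,256 kr > 61,776 kr, so the mainline income levy governs.

110,256 kr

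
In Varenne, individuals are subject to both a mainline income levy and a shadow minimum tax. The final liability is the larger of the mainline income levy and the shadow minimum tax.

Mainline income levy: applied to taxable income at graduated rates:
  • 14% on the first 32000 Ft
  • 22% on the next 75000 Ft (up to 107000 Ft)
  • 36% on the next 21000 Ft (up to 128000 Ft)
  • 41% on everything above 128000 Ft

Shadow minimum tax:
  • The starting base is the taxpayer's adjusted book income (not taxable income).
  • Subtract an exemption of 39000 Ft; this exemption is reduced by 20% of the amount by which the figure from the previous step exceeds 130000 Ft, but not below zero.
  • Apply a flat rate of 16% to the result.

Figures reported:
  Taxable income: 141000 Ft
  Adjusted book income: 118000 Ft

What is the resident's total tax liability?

Shadow minimum tax:
  Base (adjusted book income): 118000 Ft
  Exemption: 118000 Ft ≤ 130000 Ft, so full 39000 Ft applies
  Base: 118000 Ft − 39000 Ft = 79000 Ft
  79000 Ft × 16% = 12640 Ft

Mainline income levy:
  32000 Ft × 14% = 4480 Ft
  75000 Ft × 22% = 16500 Ft
  21000 Ft × 36% = 7560 Ft
  13000 Ft × 41% = 5330 Ft
  → 33870 Ft

33870 Ft > 12640 Ft, so the mainline income levy governs.

33870 Ft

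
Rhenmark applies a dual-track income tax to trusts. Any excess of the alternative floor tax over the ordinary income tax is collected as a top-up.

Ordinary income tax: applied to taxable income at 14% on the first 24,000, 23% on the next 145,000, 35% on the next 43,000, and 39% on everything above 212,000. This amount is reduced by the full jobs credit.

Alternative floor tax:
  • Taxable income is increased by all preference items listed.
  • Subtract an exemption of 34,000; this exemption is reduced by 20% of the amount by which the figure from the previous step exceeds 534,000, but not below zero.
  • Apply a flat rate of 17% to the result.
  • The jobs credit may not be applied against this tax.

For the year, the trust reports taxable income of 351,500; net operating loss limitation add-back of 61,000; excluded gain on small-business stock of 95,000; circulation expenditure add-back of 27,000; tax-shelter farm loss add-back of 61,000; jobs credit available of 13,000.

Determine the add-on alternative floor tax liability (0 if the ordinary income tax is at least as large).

Alternative floor tax:
  Adjusted income: 351,500 + 61,000 + 95,000 + 27,000 + 61,000 = 595,500
  Exemption: 34,000 − 20% × (595,500 − 534,000) = 34,000 − 12,300 = 21,700
  Base: 595,500 − 21,700 = 573,800
  573,800 × 17% = 97,546

Ordinary income tax:
  24,000 × 14% = 3,360
  145,000 × 23% = 33,350
  43,000 × 35% = 15,050
  139,500 × 39% = 54,405
  → 106,165
  Less jobs credit 13,000 → 93,165

Excess of alternative floor tax over ordinary income tax: 97,546 − 93,165 = 4,381.

4,381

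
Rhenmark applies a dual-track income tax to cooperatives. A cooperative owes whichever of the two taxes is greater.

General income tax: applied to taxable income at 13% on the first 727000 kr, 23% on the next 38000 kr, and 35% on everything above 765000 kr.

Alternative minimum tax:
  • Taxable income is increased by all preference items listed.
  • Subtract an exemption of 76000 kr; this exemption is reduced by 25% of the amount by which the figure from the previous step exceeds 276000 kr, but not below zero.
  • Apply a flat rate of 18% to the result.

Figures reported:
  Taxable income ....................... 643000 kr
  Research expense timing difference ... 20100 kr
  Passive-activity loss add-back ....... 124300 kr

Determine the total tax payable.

141732 kr

General income tax:
  643000 kr × 13% = 83590 kr

Alternative minimum tax:
  Adjusted income: 643000 kr + 20100 kr + 124300 kr = 787400 kr
  Exemption: 25% × (787400 kr − 276000 kr) = 127850 kr ≥ 76000 kr, so the exemption is fully phased out
  Base: 787400 kr − 0 kr = 787400 kr
  787400 kr × 18% = 141732 kr

141732 kr > 83590 kr, so the alternative minimum tax is the binding amount.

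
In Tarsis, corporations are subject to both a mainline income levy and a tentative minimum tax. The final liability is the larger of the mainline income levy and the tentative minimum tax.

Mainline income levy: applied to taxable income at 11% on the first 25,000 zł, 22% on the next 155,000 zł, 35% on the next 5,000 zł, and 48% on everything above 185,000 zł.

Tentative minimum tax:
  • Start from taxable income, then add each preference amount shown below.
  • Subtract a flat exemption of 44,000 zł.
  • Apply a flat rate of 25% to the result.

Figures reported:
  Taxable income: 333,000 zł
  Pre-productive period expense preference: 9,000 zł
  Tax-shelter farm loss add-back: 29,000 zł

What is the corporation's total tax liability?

109,640 zł

Mainline income levy:
  25,000 zł × 11% = 2,750 zł
  155,000 zł × 22% = 34,100 zł
  5,000 zł × 35% = 1,750 zł
  148,000 zł × 48% = 71,040 zł
  → 109,640 zł

Tentative minimum tax:
  Adjusted income: 333,000 zł + 9,000 zł + 29,000 zł = 371,000 zł
  Less exemption 44,000 zł → base 327,000 zł
  327,000 zł × 25% = 81,750 zł

109,640 zł > 81,750 zł, so the mainline income levy governs.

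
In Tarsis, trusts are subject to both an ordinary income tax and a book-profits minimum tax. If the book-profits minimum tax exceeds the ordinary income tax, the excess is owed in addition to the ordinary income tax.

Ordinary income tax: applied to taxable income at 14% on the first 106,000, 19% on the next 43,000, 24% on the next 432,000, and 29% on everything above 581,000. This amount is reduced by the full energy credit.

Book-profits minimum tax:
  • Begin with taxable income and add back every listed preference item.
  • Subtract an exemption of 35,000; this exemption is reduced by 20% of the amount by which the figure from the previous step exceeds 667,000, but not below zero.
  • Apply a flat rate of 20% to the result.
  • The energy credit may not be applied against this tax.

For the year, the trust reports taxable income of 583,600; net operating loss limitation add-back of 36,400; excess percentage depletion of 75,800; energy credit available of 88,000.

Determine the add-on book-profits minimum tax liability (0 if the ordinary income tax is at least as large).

Ordinary income tax:
  106,000 × 14% = 14,840
  43,000 × 19% = 8,170
  432,000 × 24% = 103,680
  2,600 × 29% = 754
  → 127,444
  Less energy credit 88,000 → 39,444

Book-profits minimum tax:
  Adjusted income: 583,600 + 36,400 + 75,800 = 695,800
  Exemption: 35,000 − 20% × (695,800 − 667,000) = 35,000 − 5,760 = 29,240
  Base: 695,800 − 29,240 = 666,560
  666,560 × 20% = 133,312

Excess of book-profits minimum tax over ordinary income tax: 133,312 − 39,444 = 93,868.

93,868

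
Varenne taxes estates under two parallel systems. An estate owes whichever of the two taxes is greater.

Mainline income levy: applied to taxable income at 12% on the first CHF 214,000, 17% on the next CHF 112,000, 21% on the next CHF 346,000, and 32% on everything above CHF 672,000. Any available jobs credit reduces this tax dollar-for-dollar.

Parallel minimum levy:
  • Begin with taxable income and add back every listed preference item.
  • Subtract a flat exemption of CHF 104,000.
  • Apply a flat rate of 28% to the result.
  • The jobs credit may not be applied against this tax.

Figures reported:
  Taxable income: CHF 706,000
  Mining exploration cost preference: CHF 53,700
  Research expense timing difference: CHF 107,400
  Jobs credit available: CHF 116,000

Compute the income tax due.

CHF 213,668

Mainline income levy:
  CHF 214,000 × 12% = CHF 25,680
  CHF 112,000 × 17% = CHF 19,040
  CHF 346,000 × 21% = CHF 72,660
  CHF 34,000 × 32% = CHF 10,880
  → CHF 128,260
  Less jobs credit CHF 116,000 → CHF 12,260

Parallel minimum levy:
  Adjusted income: CHF 706,000 + CHF 53,700 + CHF 107,400 = CHF 867,100
  Less exemption CHF 104,000 → base CHF 763,100
  CHF 763,100 × 28% = CHF 213,668

CHF 213,668 > CHF 12,260, so the parallel minimum levy is the binding amount.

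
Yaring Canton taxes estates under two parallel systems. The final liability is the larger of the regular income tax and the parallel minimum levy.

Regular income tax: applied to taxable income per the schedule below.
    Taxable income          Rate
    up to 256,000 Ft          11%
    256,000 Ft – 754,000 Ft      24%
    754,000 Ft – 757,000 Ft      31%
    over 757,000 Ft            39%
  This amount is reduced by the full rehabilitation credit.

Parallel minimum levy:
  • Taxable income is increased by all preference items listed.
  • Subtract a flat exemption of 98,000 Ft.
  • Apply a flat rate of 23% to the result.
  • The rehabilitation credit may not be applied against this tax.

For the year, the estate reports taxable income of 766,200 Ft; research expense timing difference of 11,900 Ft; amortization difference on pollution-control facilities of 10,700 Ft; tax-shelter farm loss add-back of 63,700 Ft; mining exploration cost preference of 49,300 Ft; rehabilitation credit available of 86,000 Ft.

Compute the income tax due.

Parallel minimum levy:
  Adjusted income: 766,200 Ft + 11,900 Ft + 10,700 Ft + 63,700 Ft + 49,300 Ft = 901,800 Ft
  Less exemption 98,000 Ft → base 803,800 Ft
  803,800 Ft × 23% = 184,874 Ft

Regular income tax:
  256,000 Ft × 11% = 28,160 Ft
  498,000 Ft × 24% = 119,520 Ft
  3,000 Ft × 31% = 930 Ft
  9,200 Ft × 39% = 3,588 Ft
  → 152,198 Ft
  Less rehabilitation credit 86,000 Ft → 66,198 Ft

184,874 Ft > 66,198 Ft, so the parallel minimum levy is the binding amount.

184,874 Ft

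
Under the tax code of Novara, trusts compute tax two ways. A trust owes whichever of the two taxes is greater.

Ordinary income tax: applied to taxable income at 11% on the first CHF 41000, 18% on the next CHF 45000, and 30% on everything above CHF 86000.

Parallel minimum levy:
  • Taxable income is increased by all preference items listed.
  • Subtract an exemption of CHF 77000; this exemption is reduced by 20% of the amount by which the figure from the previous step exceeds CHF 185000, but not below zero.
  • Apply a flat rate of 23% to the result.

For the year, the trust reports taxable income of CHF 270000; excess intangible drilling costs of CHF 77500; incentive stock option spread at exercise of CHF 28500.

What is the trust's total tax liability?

Ordinary income tax:
  CHF 41000 × 11% = CHF 4510
  CHF 45000 × 18% = CHF 8100
  CHF 184000 × 30% = CHF 55200
  → CHF 67810

Parallel minimum levy:
  Adjusted income: CHF 270000 + CHF 77500 + CHF 28500 = CHF 376000
  Exemption: CHF 77000 − 20% × (CHF 376000 − CHF 185000) = CHF 77000 − CHF 38200 = CHF 38800
  Base: CHF 376000 − CHF 38800 = CHF 337200
  CHF 337200 × 23% = CHF 77556

CHF 77556 > CHF 67810, so the parallel minimum levy is the binding amount.

CHF 77556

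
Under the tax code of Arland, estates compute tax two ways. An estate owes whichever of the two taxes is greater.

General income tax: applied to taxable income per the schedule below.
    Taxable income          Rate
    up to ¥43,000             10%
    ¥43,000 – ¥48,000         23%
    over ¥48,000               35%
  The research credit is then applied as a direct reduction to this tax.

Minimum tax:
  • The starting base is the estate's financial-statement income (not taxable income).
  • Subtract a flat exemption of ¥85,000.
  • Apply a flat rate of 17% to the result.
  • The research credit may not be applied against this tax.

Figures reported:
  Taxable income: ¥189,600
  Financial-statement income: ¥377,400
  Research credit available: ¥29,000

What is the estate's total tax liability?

General income tax:
  ¥43,000 × 10% = ¥4,300
  ¥5,000 × 23% = ¥1,150
  ¥141,600 × 35% = ¥49,560
  → ¥55,010
  Less research credit ¥29,000 → ¥26,010

Minimum tax:
  Base (financial-statement income): ¥377,400
  Less exemption ¥85,000 → base ¥292,400
  ¥292,400 × 17% = ¥49,708

¥49,708 > ¥26,010, so the minimum tax is the binding amount.

¥49,708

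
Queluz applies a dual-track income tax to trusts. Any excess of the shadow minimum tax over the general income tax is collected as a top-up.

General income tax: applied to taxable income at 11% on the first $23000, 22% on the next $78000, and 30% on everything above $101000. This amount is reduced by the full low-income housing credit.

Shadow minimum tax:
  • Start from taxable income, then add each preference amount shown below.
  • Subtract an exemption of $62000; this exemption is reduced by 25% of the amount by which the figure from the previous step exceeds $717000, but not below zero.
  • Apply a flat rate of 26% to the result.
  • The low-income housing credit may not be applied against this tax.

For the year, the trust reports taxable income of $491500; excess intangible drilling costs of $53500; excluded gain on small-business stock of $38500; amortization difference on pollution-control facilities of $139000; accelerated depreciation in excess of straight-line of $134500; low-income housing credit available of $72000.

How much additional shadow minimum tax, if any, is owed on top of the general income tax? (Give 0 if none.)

Shadow minimum tax:
  Adjusted income: $491500 + $53500 + $38500 + $139000 + $134500 = $857000
  Exemption: $62000 − 25% × ($857000 − $717000) = $62000 − $35000 = $27000
  Base: $857000 − $27000 = $830000
  $830000 × 26% = $215800

General income tax:
  $23000 × 11% = $2530
  $78000 × 22% = $17160
  $390500 × 30% = $117150
  → $136840
  Less low-income housing credit $72000 → $64840

Excess of shadow minimum tax over general income tax: $215800 − $64840 = $150960.

$150960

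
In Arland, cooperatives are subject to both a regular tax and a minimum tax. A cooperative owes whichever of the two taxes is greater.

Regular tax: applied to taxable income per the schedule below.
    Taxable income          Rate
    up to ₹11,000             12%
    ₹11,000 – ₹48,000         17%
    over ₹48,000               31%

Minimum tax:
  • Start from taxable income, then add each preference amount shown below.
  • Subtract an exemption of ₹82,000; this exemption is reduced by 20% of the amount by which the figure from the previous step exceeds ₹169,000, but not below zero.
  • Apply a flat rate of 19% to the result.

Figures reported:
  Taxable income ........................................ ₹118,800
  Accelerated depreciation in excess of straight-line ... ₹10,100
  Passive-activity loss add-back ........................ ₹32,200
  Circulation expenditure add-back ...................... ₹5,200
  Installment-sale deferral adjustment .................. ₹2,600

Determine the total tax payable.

₹29,558

Regular tax:
  ₹11,000 × 12% = ₹1,320
  ₹37,000 × 17% = ₹6,290
  ₹70,800 × 31% = ₹21,948
  → ₹29,558

Minimum tax:
  Adjusted income: ₹118,800 + ₹10,100 + ₹32,200 + ₹5,200 + ₹2,600 = ₹168,900
  Exemption: ₹168,900 ≤ ₹169,000, so full ₹82,000 applies
  Base: ₹168,900 − ₹82,000 = ₹86,900
  ₹86,900 × 19% = ₹16,511

₹29,558 > ₹16,511, so the regular tax governs.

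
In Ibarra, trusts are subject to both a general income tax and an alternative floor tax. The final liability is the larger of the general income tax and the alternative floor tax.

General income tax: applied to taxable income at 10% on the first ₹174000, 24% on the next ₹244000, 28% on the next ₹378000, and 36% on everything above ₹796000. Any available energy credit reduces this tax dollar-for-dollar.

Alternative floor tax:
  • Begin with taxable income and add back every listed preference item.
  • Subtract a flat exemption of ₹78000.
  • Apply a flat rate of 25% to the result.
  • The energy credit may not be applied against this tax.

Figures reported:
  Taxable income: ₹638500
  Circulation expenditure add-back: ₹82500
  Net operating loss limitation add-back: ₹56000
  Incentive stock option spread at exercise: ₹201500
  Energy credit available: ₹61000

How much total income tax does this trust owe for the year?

₹225125

Alternative floor tax:
  Adjusted income: ₹638500 + ₹82500 + ₹56000 + ₹201500 = ₹978500
  Less exemption ₹78000 → base ₹900500
  ₹900500 × 25% = ₹225125

General income tax:
  ₹174000 × 10% = ₹17400
  ₹244000 × 24% = ₹58560
  ₹220500 × 28% = ₹61740
  → ₹137700
  Less energy credit ₹61000 → ₹76700

₹225125 > ₹76700, so the alternative floor tax is the binding amount.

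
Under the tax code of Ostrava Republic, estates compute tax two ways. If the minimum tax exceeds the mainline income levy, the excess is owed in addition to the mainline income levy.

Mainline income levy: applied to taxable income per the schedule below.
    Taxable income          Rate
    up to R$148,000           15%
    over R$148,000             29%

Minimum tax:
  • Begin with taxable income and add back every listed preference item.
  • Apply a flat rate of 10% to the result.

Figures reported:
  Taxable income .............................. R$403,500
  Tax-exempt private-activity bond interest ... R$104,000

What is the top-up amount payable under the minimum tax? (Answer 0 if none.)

R$0

Minimum tax:
  Adjusted income: R$403,500 + R$104,000 = R$507,500
  R$507,500 × 10% = R$50,750

Mainline income levy:
  R$148,000 × 15% = R$22,200
  R$255,500 × 29% = R$74,095
  → R$96,295

R$50,750 ≤ R$96,295, so no add-on is due.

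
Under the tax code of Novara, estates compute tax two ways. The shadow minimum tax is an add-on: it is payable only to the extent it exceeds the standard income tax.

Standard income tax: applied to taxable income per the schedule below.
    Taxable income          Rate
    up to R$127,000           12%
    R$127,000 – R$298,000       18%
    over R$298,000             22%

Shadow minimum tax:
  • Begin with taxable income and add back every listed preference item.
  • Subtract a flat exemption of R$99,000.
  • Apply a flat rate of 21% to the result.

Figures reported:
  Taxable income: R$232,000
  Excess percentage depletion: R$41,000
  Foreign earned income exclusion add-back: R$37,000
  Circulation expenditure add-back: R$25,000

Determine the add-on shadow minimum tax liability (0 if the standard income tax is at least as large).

R$15,420

Shadow minimum tax:
  Adjusted income: R$232,000 + R$41,000 + R$37,000 + R$25,000 = R$335,000
  Less exemption R$99,000 → base R$236,000
  R$236,000 × 21% = R$49,560

Standard income tax:
  R$127,000 × 12% = R$15,240
  R$105,000 × 18% = R$18,900
  → R$34,140

Excess of shadow minimum tax over standard income tax: R$49,560 − R$34,140 = R$15,420.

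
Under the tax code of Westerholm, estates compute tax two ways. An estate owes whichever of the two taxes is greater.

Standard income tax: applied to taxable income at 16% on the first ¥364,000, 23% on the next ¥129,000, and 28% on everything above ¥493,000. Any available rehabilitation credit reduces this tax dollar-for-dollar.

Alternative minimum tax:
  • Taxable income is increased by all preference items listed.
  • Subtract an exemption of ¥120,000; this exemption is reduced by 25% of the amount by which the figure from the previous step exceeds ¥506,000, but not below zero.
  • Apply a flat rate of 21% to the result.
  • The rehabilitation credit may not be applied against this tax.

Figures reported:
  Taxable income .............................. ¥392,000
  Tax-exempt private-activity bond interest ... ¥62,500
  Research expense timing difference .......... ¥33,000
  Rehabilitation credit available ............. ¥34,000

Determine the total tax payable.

Alternative minimum tax:
  Adjusted income: ¥392,000 + ¥62,500 + ¥33,000 = ¥487,500
  Exemption: ¥487,500 ≤ ¥506,000, so full ¥120,000 applies
  Base: ¥487,500 − ¥120,000 = ¥367,500
  ¥367,500 × 21% = ¥77,175

Standard income tax:
  ¥364,000 × 16% = ¥58,240
  ¥28,000 × 23% = ¥6,440
  → ¥64,680
  Less rehabilitation credit ¥34,000 → ¥30,680

¥77,175 > ¥30,680, so the alternative minimum tax is the binding amount.

¥77,175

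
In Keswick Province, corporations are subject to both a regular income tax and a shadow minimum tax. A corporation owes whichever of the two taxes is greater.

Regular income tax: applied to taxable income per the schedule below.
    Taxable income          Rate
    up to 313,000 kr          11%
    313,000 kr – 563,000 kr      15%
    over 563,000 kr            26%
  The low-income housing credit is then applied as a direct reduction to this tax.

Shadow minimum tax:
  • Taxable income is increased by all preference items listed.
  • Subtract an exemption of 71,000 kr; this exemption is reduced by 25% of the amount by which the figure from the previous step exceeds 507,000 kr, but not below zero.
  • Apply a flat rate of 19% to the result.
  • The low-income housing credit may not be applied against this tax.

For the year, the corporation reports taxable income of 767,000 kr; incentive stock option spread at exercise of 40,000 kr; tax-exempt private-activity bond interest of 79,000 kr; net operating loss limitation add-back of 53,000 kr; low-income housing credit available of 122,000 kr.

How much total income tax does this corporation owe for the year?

178,410 kr

Regular income tax:
  313,000 kr × 11% = 34,430 kr
  250,000 kr × 15% = 37,500 kr
  204,000 kr × 26% = 53,040 kr
  → 124,970 kr
  Less low-income housing credit 122,000 kr → 2,970 kr

Shadow minimum tax:
  Adjusted income: 767,000 kr + 40,000 kr + 79,000 kr + 53,000 kr = 939,000 kr
  Exemption: 25% × (939,000 kr − 507,000 kr) = 108,000 kr ≥ 71,000 kr, so the exemption is fully phased out
  Base: 939,000 kr − 0 kr = 939,000 kr
  939,000 kr × 19% = 178,410 kr

178,410 kr > 2,970 kr, so the shadow minimum tax is the binding amount.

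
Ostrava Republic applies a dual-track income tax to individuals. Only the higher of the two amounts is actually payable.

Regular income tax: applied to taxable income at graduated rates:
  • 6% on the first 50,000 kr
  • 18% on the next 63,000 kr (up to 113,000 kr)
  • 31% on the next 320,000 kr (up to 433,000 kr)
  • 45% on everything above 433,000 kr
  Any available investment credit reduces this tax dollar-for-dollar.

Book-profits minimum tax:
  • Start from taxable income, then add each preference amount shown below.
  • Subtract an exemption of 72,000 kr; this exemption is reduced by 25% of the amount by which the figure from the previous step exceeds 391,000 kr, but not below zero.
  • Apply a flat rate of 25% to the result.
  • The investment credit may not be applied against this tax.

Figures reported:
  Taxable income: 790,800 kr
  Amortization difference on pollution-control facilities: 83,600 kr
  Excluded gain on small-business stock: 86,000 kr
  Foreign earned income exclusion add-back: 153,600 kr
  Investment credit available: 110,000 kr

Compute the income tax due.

Regular income tax:
  50,000 kr × 6% = 3,000 kr
  63,000 kr × 18% = 11,340 kr
  320,000 kr × 31% = 99,200 kr
  357,800 kr × 45% = 161,010 kr
  → 274,550 kr
  Less investment credit 110,000 kr → 164,550 kr

Book-profits minimum tax:
  Adjusted income: 790,800 kr + 83,600 kr + 86,000 kr + 153,600 kr = 1,114,000 kr
  Exemption: 25% × (1,114,000 kr − 391,000 kr) = 180,750 kr ≥ 72,000 kr, so the exemption is fully phased out
  Base: 1,114,000 kr − 0 kr = 1,114,000 kr
  1,114,000 kr × 25% = 278,500 kr

278,500 kr > 164,550 kr, so the book-profits minimum tax is the binding amount.

278,500 kr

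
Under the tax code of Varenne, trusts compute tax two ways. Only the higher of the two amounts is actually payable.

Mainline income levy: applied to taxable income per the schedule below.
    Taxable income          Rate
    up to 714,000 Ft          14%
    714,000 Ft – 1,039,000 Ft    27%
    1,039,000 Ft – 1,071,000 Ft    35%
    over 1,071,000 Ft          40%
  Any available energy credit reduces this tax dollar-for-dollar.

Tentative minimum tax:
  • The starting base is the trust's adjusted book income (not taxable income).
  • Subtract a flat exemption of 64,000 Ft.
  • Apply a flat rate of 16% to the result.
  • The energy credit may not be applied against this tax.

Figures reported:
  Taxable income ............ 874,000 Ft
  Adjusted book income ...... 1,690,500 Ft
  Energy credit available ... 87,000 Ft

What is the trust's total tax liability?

260,240 Ft

Tentative minimum tax:
  Base (adjusted book income): 1,690,500 Ft
  Less exemption 64,000 Ft → base 1,626,500 Ft
  1,626,500 Ft × 16% = 260,240 Ft

Mainline income levy:
  714,000 Ft × 14% = 99,960 Ft
  160,000 Ft × 27% = 43,200 Ft
  → 143,160 Ft
  Less energy credit 87,000 Ft → 56,160 Ft

260,240 Ft > 56,160 Ft, so the tentative minimum tax is the binding amount.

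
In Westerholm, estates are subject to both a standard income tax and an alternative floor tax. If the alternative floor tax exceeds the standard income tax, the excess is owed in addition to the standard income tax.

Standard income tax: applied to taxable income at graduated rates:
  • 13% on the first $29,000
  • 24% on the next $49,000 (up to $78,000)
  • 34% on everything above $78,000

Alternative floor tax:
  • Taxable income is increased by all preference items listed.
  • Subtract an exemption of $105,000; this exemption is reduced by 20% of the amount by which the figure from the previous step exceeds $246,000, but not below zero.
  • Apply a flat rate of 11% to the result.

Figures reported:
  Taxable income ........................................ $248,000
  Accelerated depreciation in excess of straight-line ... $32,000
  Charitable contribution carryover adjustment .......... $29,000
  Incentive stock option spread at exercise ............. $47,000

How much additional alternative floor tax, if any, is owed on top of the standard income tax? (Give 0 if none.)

Alternative floor tax:
  Adjusted income: $248,000 + $32,000 + $29,000 + $47,000 = $356,000
  Exemption: $105,000 − 20% × ($356,000 − $246,000) = $105,000 − $22,000 = $83,000
  Base: $356,000 − $83,000 = $273,000
  $273,000 × 11% = $30,030

Standard income tax:
  $29,000 × 13% = $3,770
  $49,000 × 24% = $11,760
  $170,000 × 34% = $57,800
  → $73,330

$30,030 ≤ $73,330, so no add-on is due.

$0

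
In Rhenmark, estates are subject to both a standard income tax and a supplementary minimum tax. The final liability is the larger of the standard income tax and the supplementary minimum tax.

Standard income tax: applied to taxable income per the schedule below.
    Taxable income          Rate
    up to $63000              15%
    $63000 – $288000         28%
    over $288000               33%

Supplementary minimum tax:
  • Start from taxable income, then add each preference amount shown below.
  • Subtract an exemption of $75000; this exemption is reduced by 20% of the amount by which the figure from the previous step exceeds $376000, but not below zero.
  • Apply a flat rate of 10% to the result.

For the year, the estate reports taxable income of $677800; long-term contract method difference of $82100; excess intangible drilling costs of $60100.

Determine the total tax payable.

Supplementary minimum tax:
  Adjusted income: $677800 + $82100 + $60100 = $820000
  Exemption: 20% × ($820000 − $376000) = $88800 ≥ $75000, so the exemption is fully phased out
  Base: $820000 − $0 = $820000
  $820000 × 10% = $82000

Standard income tax:
  $63000 × 15% = $9450
  $225000 × 28% = $63000
  $389800 × 33% = $128634
  → $201084

$201084 > $82000, so the standard income tax governs.

$201084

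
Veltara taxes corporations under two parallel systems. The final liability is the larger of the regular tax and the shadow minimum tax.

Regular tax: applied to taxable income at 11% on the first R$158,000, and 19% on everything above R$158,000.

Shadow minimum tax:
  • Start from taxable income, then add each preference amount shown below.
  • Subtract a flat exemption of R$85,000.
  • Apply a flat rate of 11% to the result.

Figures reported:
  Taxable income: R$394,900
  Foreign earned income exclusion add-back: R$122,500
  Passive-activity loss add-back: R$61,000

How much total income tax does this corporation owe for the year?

R$62,391

Regular tax:
  R$158,000 × 11% = R$17,380
  R$236,900 × 19% = R$45,011
  → R$62,391

Shadow minimum tax:
  Adjusted income: R$394,900 + R$122,500 + R$61,000 = R$578,400
  Less exemption R$85,000 → base R$493,400
  R$493,400 × 11% = R$54,274

R$62,391 > R$54,274, so the regular tax governs.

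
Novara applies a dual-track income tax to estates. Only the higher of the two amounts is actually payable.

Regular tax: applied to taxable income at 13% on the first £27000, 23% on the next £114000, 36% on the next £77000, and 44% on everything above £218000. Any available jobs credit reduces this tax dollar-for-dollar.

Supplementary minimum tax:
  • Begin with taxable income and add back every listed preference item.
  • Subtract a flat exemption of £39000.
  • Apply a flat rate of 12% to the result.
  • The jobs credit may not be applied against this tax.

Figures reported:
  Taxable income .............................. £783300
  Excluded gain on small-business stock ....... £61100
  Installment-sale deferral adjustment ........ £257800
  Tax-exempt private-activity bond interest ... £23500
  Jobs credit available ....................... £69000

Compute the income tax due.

£237182

Regular tax:
  £27000 × 13% = £3510
  £114000 × 23% = £26220
  £77000 × 36% = £27720
  £565300 × 44% = £248732
  → £306182
  Less jobs credit £69000 → £237182

Supplementary minimum tax:
  Adjusted income: £783300 + £61100 + £257800 + £23500 = £1125700
  Less exemption £39000 → base £1086700
  £1086700 × 12% = £130404

£237182 > £130404, so the regular tax governs.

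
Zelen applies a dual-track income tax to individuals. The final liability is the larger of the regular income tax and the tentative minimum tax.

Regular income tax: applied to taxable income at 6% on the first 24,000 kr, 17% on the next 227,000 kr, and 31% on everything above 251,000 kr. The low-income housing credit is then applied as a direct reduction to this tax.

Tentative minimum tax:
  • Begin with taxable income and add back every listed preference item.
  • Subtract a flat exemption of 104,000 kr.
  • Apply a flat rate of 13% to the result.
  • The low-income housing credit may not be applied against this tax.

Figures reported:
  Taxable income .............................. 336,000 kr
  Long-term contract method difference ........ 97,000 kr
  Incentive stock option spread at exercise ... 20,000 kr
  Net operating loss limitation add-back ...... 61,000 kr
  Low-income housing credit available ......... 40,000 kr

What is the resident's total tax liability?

Regular income tax:
  24,000 kr × 6% = 1,440 kr
  227,000 kr × 17% = 38,590 kr
  85,000 kr × 31% = 26,350 kr
  → 66,380 kr
  Less low-income housing credit 40,000 kr → 26,380 kr

Tentative minimum tax:
  Adjusted income: 336,000 kr + 97,000 kr + 20,000 kr + 61,000 kr = 514,000 kr
  Less exemption 104,000 kr → base 410,000 kr
  410,000 kr × 13% = 53,300 kr

53,300 kr > 26,380 kr, so the tentative minimum tax is the binding amount.

53,300 kr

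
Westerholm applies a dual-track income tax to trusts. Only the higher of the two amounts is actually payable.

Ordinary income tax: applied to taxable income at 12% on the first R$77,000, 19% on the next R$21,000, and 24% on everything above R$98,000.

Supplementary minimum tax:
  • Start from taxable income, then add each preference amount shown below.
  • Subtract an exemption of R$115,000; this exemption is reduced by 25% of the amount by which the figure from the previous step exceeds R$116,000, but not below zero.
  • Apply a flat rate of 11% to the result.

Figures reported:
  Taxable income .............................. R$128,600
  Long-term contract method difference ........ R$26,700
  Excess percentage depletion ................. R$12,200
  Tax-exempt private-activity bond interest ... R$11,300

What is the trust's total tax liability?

Supplementary minimum tax:
  Adjusted income: R$128,600 + R$26,700 + R$12,200 + R$11,300 = R$178,800
  Exemption: R$115,000 − 25% × (R$178,800 − R$116,000) = R$115,000 − R$15,700 = R$99,300
  Base: R$178,800 − R$99,300 = R$79,500
  R$79,500 × 11% = R$8,745

Ordinary income tax:
  R$77,000 × 12% = R$9,240
  R$21,000 × 19% = R$3,990
  R$30,600 × 24% = R$7,344
  → R$20,574

R$20,574 > R$8,745, so the ordinary income tax governs.

R$20,574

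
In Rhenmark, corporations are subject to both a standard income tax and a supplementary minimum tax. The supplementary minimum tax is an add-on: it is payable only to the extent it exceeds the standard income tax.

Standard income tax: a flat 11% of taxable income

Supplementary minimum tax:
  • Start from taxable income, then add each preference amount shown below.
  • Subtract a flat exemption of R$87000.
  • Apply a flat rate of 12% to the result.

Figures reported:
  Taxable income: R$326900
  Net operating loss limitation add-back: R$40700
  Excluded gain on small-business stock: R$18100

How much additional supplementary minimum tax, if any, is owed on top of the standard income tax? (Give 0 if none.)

R$0

Standard income tax:
  R$326900 × 11% = R$35959

Supplementary minimum tax:
  Adjusted income: R$326900 + R$40700 + R$18100 = R$385700
  Less exemption R$87000 → base R$298700
  R$298700 × 12% = R$35844

R$35844 ≤ R$35959, so no add-on is due.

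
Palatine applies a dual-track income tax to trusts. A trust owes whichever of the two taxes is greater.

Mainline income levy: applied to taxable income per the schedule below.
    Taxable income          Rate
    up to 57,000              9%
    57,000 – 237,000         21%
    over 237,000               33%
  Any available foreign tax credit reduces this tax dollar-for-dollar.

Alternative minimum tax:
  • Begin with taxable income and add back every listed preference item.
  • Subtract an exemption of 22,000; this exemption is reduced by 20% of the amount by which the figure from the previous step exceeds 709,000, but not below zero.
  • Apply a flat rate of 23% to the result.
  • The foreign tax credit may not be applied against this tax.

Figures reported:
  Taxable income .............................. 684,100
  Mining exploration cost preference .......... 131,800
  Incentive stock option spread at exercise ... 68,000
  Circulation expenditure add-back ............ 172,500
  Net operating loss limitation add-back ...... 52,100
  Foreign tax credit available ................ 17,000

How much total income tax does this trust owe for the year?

Mainline income levy:
  57,000 × 9% = 5,130
  180,000 × 21% = 37,800
  447,100 × 33% = 147,543
  → 190,473
  Less foreign tax credit 17,000 → 173,473

Alternative minimum tax:
  Adjusted income: 684,100 + 131,800 + 68,000 + 172,500 + 52,100 = 1,108,500
  Exemption: 20% × (1,108,500 − 709,000) = 79,900 ≥ 22,000, so the exemption is fully phased out
  Base: 1,108,500 − 0 = 1,108,500
  1,108,500 × 23% = 254,955

254,955 > 173,473, so the alternative minimum tax is the binding amount.

254,955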